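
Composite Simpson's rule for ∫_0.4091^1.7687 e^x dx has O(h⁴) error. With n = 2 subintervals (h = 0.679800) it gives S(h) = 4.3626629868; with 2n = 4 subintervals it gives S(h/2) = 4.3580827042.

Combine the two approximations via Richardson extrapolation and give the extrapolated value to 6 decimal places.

Method order is 4; weight 2^4 = 16.
2^4×A(h/2) = 69.7293232672; minus A(h) gives 65.3666602804.
(16×4.3580827042 − 4.3626629868)/(16 − 1) = 4.3577773520
Correction |R − A(h/2)| = 3.054e-04; gap |A(h/2) − A(h)| = 4.580e-03.

4.357777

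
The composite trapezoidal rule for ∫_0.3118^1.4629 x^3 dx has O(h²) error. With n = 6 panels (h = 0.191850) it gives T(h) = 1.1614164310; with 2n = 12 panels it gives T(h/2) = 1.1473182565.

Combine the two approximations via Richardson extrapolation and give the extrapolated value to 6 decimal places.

Order 2 gives 2^r = 4 and 2^r − 1 = 3.
4*1.1473182565 = 4.5892730260; 4.5892730260 − 1.1614164310 = 3.4278565950
R = 3.4278565950/3 = 1.1426188650
Gap between inputs: 1.410e-02; correction applied: −0.0046993915.

1.142619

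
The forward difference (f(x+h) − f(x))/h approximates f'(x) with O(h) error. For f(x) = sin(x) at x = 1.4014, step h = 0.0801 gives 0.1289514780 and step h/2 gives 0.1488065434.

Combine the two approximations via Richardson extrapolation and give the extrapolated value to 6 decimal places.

r = 1, so 2^r = 2.
Difference of the inputs: 0.1488065434 − 0.1289514780 = 0.0198550654
Correction (A(h/2) − A(h))/(2 − 1) = 0.0198550654/1 = 0.0198550654
R = 0.1488065434 + 0.0198550654 = 0.1686616088
Shift from A(h/2): +0.0198550654.

0.168662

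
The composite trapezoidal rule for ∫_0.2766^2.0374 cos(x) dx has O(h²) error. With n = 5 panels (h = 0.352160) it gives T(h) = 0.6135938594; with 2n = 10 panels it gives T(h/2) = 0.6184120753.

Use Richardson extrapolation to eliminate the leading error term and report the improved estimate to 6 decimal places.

Error is O(h^2); halving h shrinks it by 2^2 = 4.
2^2*A(h/2) = 2.4736483012; minus A(h) gives 1.8600544418.
(4*0.6184120753 − 0.6135938594)/(4 − 1) = 0.6200181473

0.620018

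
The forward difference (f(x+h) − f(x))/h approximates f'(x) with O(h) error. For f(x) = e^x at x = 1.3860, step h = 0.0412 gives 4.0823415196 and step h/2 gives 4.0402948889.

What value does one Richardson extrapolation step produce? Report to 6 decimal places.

3.998248

The method has order 1: 2^1 = 2.
Numerator 2×A(h/2) − A(h) = 2×4.0402948889 − 4.0823415196 = 3.9982482582
R = 3.9982482582/1 = 3.9982482582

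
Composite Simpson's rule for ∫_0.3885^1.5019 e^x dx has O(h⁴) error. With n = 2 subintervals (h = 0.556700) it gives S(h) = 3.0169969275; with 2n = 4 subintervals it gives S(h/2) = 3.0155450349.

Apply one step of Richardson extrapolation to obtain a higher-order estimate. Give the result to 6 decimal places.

3.015448

With r = 4 the leading error scales as h^4, so the weight is 2^4 = 16.
16×3.0155450349 = 48.2487205584; 48.2487205584 − 3.0169969275 = 45.2317236309
Divide by 2^4 − 1 = 15.
Extrapolated: 45.2317236309 / 15 = 3.0154482421
Shift from A(h/2): −0.0000967928.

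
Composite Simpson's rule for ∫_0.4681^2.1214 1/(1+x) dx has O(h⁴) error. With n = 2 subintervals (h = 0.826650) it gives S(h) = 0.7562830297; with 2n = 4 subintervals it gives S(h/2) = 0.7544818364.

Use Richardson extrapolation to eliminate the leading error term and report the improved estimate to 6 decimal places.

0.754362

With r = 4 the leading error scales as h^4, so the weight is 2^4 = 16.
Numerator 16·A(h/2) − A(h) = 16·0.7544818364 − 0.7562830297 = 11.3154263527
Denominator 16 − 1 = 15.
Result: 0.7543617568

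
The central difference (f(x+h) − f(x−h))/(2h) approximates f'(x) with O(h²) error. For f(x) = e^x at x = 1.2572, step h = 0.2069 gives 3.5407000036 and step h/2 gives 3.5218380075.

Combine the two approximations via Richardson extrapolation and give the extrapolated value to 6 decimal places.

r = 2, so 2^r = 4.
Weighted: 14.0873520300 − 3.5407000036 = 10.5466520264
Denominator 4 − 1 = 3.
Extrapolated: 10.5466520264 / 3 = 3.5155506755
Gap between inputs: 1.886e-02; correction applied: −0.0062873320.

3.515551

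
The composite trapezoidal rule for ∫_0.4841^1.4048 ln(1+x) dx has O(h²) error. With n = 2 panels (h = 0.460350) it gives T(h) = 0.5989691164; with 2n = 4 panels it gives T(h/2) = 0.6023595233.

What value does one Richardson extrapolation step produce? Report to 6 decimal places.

0.603490

Order 2 gives 2^r = 4 and 2^r − 1 = 3.
4·0.6023595233 = 2.4094380932; 2.4094380932 − 0.5989691164 = 1.8104689768
Divide by 2^2 − 1 = 3.
(4·0.6023595233 − 0.5989691164)/(4 − 1) = 0.6034896589
Correction |R − A(h/2)| = 1.130e-03; gap |A(h/2) − A(h)| = 3.390e-03.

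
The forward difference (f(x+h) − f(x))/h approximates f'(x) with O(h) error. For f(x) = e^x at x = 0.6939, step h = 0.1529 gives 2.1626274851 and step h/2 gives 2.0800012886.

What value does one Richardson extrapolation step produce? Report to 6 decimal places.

1.997375

With r = 1 the leading error scales as h^1, so the weight is 2^1 = 2.
Numerator 2*A(h/2) − A(h) = 2*2.0800012886 − 2.1626274851 = 1.9973750921
Extrapolated: 1.9973750921 / 1 = 1.9973750921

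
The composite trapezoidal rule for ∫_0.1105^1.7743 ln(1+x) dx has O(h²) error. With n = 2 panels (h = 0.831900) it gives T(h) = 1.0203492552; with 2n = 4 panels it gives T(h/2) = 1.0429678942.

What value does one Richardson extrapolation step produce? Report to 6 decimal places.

1.050507

r = 2: numerator weight 4, denominator 3.
Difference of the inputs: 1.0429678942 − 1.0203492552 = 0.0226186390
Divide by 2^2 − 1 = 3: 0.0226186390/3 = 0.0075395463
R = A(h/2) + (A(h/2) − A(h))/3 = 1.0429678942 + 0.0075395463 = 1.0505074405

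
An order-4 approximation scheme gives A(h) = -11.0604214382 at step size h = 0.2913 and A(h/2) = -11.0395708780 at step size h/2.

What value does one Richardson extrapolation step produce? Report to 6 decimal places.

-11.038181

Leading term ∝ h^4; use weight 16 = 2^4.
Numerator 16 × A(h/2) − A(h) = 16 × (-11.0395708780) − (-11.0604214382) = -165.5727126098
Divide by 2^4 − 1 = 15.
So the Richardson estimate is -11.0381808407.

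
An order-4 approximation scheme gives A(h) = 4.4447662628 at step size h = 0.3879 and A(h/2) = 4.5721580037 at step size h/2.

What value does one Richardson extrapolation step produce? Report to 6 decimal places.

With r = 4 the leading error scales as h^4, so the weight is 2^4 = 16.
16 × 4.5721580037 = 73.1545280592; 73.1545280592 − 4.4447662628 = 68.7097617964
Extrapolated: 68.7097617964 / 15 = 4.5806507864

4.580651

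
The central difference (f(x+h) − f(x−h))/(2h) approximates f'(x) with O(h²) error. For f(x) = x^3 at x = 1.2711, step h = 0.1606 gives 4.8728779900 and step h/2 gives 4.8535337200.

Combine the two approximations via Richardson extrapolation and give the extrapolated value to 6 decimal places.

Error is O(h^2); halving h shrinks it by 2^2 = 4.
A(h/2) − A(h) = 4.8535337200 − 4.8728779900 = -0.0193442700
Correction (A(h/2) − A(h))/(4 − 1) = (-0.0193442700)/3 = -0.0064480900
R = A(h/2) + (A(h/2) − A(h))/3 = 4.8535337200 − 0.0064480900 = 4.8470856300

4.847086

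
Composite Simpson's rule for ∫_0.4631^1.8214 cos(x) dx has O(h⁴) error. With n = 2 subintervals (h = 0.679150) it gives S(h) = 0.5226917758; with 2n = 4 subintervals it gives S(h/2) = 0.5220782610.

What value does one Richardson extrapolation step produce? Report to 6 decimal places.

With r = 4 the leading error scales as h^4, so the weight is 2^4 = 16.
16*0.5220782610 − 0.5226917758 = 7.8305604002
(16*0.5220782610 − 0.5226917758)/(16 − 1) = 0.5220373600

0.522037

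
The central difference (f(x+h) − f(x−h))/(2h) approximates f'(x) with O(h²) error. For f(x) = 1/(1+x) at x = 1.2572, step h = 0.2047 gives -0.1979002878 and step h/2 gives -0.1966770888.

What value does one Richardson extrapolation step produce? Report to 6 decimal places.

-0.196269

With r = 2 the leading error scales as h^2, so the weight is 2^2 = 4.
4*(-0.1966770888) − (-0.1979002878) = -0.5888080674
Divide by 2^2 − 1 = 3.
(4*(-0.1966770888) − (-0.1979002878))/(4 − 1) = -0.1962693558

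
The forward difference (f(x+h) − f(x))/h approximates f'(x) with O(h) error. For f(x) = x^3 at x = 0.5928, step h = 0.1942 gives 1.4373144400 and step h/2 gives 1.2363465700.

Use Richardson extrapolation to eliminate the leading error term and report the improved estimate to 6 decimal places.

With r = 1 the leading error scales as h^1, so the weight is 2^1 = 2.
Top: 2(1.2363465700) − (1.4373144400) = 1.0353787000
Divide by 2^1 − 1 = 1.
Result: 1.0353787000

1.035379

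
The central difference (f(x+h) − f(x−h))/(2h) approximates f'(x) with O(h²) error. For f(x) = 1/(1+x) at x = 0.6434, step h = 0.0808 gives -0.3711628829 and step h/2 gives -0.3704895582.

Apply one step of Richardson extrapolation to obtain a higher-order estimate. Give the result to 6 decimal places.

-0.370265

With r = 2 the leading error scales as h^2, so the weight is 2^2 = 4.
4*(-0.3704895582) = -1.4819582328; subtract (-0.3711628829) → -1.1107953499
Denominator 4 − 1 = 3.
Extrapolated: (-1.1107953499) / 3 = -0.3702651166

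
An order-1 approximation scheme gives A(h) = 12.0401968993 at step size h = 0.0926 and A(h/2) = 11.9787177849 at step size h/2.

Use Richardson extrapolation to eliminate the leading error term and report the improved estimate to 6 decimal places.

Error is O(h^1); halving h shrinks it by 2^1 = 2.
Weighted: 23.9574355698 − 12.0401968993 = 11.9172386705
Denominator 2 − 1 = 1.
Result: 11.9172386705
Gap between inputs: 6.148e-02; correction applied: −0.0614791144.

11.917239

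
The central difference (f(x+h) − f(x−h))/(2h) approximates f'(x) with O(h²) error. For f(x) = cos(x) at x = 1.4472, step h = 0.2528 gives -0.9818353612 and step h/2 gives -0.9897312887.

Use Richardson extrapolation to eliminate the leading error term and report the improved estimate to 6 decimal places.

The method has order 2: 2^2 = 4.
Numerator 4×A(h/2) − A(h) = 4×(-0.9897312887) − (-0.9818353612) = -2.9770897936
(4×(-0.9897312887) − (-0.9818353612))/(4 − 1) = -0.9923632645

-0.992363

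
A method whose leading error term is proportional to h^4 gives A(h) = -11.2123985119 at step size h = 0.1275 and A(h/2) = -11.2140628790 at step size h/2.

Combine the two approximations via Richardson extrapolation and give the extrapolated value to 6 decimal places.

With r = 4 the leading error scales as h^4, so the weight is 2^4 = 16.
16*(-11.2140628790) = -179.4250060640; subtract (-11.2123985119) → -168.2126075521
Extrapolated: (-168.2126075521) / 15 = -11.2141738368
Shift from A(h/2): −0.0001109578.

-11.214174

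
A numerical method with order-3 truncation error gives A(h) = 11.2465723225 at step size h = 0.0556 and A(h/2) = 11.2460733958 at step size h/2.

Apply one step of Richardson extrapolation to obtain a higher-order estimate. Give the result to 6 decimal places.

11.246002

The method has order 3: 2^3 = 8.
8×11.2460733958 − 11.2465723225 = 78.7220148439
Denominator 8 − 1 = 7.
78.7220148439 ÷ 7 = 11.2460021206
Correction |R − A(h/2)| = 7.128e-05; gap |A(h/2) − A(h)| = 4.989e-04.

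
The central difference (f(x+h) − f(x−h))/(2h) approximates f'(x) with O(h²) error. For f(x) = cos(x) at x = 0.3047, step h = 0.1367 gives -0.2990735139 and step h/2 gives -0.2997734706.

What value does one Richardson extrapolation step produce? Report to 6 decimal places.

-0.300007

Error is O(h^2); halving h shrinks it by 2^2 = 4.
4×(-0.2997734706) − (-0.2990735139) = -0.9000203685
(4×(-0.2997734706) − (-0.2990735139))/(4 − 1) = -0.3000067895
Gap between inputs: 7.000e-04; correction applied: −0.0002333189.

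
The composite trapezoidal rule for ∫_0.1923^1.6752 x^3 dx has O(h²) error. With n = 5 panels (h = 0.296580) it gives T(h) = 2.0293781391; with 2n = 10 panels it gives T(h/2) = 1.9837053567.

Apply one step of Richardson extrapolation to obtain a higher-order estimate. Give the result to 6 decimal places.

1.968481

Leading term ∝ h^2; use weight 4 = 2^2.
2^2×A(h/2) = 7.9348214268; minus A(h) gives 5.9054432877.
Denominator 4 − 1 = 3.
So the Richardson estimate is 1.9684810959.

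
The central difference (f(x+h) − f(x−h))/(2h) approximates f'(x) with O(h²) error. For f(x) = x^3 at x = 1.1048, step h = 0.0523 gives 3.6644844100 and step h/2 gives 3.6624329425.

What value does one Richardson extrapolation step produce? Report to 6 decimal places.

Leading term ∝ h^2; use weight 4 = 2^2.
Difference of the inputs: 3.6624329425 − 3.6644844100 = -0.0020514675
Correction (A(h/2) − A(h))/(4 − 1) = (-0.0020514675)/3 = -0.0006838225
R = A(h/2) + (A(h/2) − A(h))/3 = 3.6624329425 − 0.0006838225 = 3.6617491200

3.661749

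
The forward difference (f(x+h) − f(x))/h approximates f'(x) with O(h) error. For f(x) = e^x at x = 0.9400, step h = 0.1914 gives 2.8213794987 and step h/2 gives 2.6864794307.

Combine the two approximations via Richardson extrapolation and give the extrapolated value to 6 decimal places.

2.551579

r = 1: numerator weight 2, denominator 1.
2^1·A(h/2) = 5.3729588614; minus A(h) gives 2.5515793627.
R = 2.5515793627/1 = 2.5515793627
Gap between inputs: 1.349e-01; correction applied: −0.1349000680.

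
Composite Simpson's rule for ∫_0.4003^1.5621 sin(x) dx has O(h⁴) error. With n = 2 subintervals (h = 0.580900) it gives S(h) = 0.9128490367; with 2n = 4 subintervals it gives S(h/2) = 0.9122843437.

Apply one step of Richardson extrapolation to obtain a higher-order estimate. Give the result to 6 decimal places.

r = 4: numerator weight 16, denominator 15.
Difference of the inputs: 0.9122843437 − 0.9128490367 = -0.0005646930
Divide by 2^4 − 1 = 15: (-0.0005646930)/15 = -0.0000376462
R = A(h/2) + (A(h/2) − A(h))/15 = 0.9122843437 − 0.0000376462 = 0.9122466975
Correction |R − A(h/2)| = 3.765e-05; gap |A(h/2) − A(h)| = 5.647e-04.

0.912247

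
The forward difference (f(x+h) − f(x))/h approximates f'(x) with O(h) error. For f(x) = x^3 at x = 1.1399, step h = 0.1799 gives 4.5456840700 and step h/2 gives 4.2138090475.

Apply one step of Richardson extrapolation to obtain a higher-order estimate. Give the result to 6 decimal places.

Leading term ∝ h^1; use weight 2 = 2^1.
Top: 2(4.2138090475) − (4.5456840700) = 3.8819340250
Divide by 2^1 − 1 = 1.
Extrapolated: 3.8819340250 / 1 = 3.8819340250
Gap between inputs: 3.319e-01; correction applied: −0.3318750225.

3.881934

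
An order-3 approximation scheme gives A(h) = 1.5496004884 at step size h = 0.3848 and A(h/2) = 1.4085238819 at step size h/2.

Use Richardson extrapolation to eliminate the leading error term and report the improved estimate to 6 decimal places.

1.388370

The method has order 3: 2^3 = 8.
2^3*A(h/2) = 11.2681910552; minus A(h) gives 9.7185905668.
Denominator 8 − 1 = 7.
Extrapolated: 9.7185905668 / 7 = 1.3883700810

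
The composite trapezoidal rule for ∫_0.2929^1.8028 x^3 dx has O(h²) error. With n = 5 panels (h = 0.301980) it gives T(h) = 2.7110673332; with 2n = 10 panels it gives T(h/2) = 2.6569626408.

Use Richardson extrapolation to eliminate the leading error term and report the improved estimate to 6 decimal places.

2.638928

Error is O(h^2); halving h shrinks it by 2^2 = 4.
Numerator 4*A(h/2) − A(h) = 4*2.6569626408 − 2.7110673332 = 7.9167832300
7.9167832300 ÷ 3 = 2.6389277433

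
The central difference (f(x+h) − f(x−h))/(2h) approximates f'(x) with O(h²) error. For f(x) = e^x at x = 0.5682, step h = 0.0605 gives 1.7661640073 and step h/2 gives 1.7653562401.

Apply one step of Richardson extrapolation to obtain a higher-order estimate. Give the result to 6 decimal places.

1.765087

Error is O(h^2); halving h shrinks it by 2^2 = 4.
2^2·A(h/2) = 7.0614249604; minus A(h) gives 5.2952609531.
Denominator 4 − 1 = 3.
Result: 1.7650869844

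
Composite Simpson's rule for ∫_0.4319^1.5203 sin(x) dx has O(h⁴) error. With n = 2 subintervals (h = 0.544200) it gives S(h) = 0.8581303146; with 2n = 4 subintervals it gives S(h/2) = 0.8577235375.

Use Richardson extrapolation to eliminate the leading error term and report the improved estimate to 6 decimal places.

0.857696

With r = 4 the leading error scales as h^4, so the weight is 2^4 = 16.
16·0.8577235375 − 0.8581303146 = 12.8654462854
(16·0.8577235375 − 0.8581303146)/(16 − 1) = 0.8576964190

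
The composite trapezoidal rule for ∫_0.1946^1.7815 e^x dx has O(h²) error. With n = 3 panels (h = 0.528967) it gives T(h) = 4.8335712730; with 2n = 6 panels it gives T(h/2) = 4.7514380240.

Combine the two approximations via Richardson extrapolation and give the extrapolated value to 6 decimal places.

4.724060

r = 2: numerator weight 4, denominator 3.
4×4.7514380240 − 4.8335712730 = 14.1721808230
(4×4.7514380240 − 4.8335712730)/(4 − 1) = 4.7240602743
Shift from A(h/2): −0.0273777497.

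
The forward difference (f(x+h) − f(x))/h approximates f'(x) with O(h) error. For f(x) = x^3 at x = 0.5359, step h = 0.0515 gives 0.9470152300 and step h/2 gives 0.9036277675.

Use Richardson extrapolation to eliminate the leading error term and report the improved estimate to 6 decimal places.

r = 1: numerator weight 2, denominator 1.
Numerator 2·A(h/2) − A(h) = 2·0.9036277675 − 0.9470152300 = 0.8602403050
(2·0.9036277675 − 0.9470152300)/(2 − 1) = 0.8602403050

0.860240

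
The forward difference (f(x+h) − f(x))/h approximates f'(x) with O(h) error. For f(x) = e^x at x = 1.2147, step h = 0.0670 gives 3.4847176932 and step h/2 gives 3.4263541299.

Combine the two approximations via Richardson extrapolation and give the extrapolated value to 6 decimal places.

Leading term ∝ h^1; use weight 2 = 2^1.
Weighted: 6.8527082598 − 3.4847176932 = 3.3679905666
Denominator 2 − 1 = 1.
Extrapolated: 3.3679905666 / 1 = 3.3679905666

3.367991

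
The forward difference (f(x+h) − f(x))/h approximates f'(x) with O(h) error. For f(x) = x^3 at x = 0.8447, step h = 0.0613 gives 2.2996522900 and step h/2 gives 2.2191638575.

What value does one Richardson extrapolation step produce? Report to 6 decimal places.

2.138675

Method order is 1; weight 2^1 = 2.
A(h/2) − A(h) = 2.2191638575 − 2.2996522900 = -0.0804884325
Correction (A(h/2) − A(h))/(2 − 1) = (-0.0804884325)/1 = -0.0804884325
R = 2.2191638575 − 0.0804884325 = 2.1386754250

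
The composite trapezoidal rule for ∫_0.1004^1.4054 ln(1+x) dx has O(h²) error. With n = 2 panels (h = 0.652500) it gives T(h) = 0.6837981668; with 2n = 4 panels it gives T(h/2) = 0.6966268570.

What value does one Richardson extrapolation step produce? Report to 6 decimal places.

Order 2 gives 2^r = 4 and 2^r − 1 = 3.
4*0.6966268570 − 0.6837981668 = 2.1027092612
Extrapolated: 2.1027092612 / 3 = 0.7009030871

0.700903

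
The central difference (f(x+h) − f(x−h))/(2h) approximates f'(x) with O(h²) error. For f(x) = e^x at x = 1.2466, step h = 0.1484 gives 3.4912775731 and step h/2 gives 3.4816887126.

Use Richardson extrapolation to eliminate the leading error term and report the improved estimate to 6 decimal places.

Error is O(h^2); halving h shrinks it by 2^2 = 4.
Top: 4(3.4816887126) − (3.4912775731) = 10.4354772773
Divide by 2^2 − 1 = 3.
So the Richardson estimate is 3.4784924258.

3.478492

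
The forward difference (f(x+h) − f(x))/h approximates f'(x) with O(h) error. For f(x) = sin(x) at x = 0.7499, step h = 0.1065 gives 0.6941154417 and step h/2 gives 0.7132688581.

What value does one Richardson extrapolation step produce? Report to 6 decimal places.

0.732422

Order 1 gives 2^r = 2 and 2^r − 1 = 1.
Difference of the inputs: 0.7132688581 − 0.6941154417 = 0.0191534164
Correction (A(h/2) − A(h))/(2 − 1) = 0.0191534164/1 = 0.0191534164
R = 0.7132688581 + 0.0191534164 = 0.7324222745
Shift from A(h/2): +0.0191534164.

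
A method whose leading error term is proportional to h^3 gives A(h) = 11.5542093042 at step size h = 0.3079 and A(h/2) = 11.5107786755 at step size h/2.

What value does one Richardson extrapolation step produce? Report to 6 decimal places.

11.504574

r = 3, so 2^r = 8.
8*11.5107786755 − 11.5542093042 = 80.5320200998
Denominator 8 − 1 = 7.
(8*11.5107786755 − 11.5542093042)/(8 − 1) = 11.5045743000
Shift from A(h/2): −0.0062043755.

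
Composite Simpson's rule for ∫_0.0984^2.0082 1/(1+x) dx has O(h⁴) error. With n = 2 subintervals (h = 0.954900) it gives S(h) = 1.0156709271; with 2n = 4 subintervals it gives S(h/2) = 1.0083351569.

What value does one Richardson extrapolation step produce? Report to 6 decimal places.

1.007846

Order 4 gives 2^r = 16 and 2^r − 1 = 15.
Weighted: 16.1333625104 − 1.0156709271 = 15.1176915833
Divide by 2^4 − 1 = 15.
Extrapolated: 15.1176915833 / 15 = 1.0078461056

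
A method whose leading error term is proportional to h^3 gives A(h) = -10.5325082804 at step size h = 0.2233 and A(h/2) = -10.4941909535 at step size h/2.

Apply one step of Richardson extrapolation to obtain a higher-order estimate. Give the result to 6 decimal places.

With r = 3 the leading error scales as h^3, so the weight is 2^3 = 8.
8*(-10.4941909535) − (-10.5325082804) = -73.4210193476
Denominator 8 − 1 = 7.
R = (-73.4210193476)/7 = -10.4887170497

-10.488717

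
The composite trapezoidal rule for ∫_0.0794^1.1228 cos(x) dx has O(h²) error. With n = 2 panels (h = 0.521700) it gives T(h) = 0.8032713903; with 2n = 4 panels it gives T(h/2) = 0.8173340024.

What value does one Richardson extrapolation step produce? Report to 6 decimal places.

0.822022

Error is O(h^2); halving h shrinks it by 2^2 = 4.
Weighted: 3.2693360096 − 0.8032713903 = 2.4660646193
2.4660646193 ÷ 3 = 0.8220215398
Shift from A(h/2): +0.0046875374.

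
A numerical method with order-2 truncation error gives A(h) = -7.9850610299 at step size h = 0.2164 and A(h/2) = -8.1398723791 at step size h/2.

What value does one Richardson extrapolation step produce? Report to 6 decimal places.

-8.191476

The method has order 2: 2^2 = 4.
4*(-8.1398723791) = -32.5594895164; (-32.5594895164) − (-7.9850610299) = -24.5744284865
R = (-24.5744284865)/3 = -8.1914761622
Gap between inputs: 1.548e-01; correction applied: −0.0516037831.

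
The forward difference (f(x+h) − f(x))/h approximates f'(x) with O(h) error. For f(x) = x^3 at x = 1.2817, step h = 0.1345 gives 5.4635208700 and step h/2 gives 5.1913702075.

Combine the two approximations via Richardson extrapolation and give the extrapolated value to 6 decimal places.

4.919220

Leading term ∝ h^1; use weight 2 = 2^1.
Top: 2(5.1913702075) − (5.4635208700) = 4.9192195450
Divide by 2^1 − 1 = 1.
So the Richardson estimate is 4.9192195450.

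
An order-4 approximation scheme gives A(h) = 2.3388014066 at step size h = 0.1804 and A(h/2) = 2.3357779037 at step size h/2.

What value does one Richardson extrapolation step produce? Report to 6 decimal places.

2.335576

r = 4: numerator weight 16, denominator 15.
2^4×A(h/2) = 37.3724464592; minus A(h) gives 35.0336450526.
R = 35.0336450526/15 = 2.3355763368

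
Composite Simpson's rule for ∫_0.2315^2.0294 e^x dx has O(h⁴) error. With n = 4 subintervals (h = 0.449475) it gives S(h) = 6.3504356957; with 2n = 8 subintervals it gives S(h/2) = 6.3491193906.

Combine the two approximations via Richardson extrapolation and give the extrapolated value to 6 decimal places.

Method order is 4; weight 2^4 = 16.
Top: 16(6.3491193906) − (6.3504356957) = 95.2354745539
Denominator 16 − 1 = 15.
So the Richardson estimate is 6.3490316369.
Correction |R − A(h/2)| = 8.775e-05; gap |A(h/2) − A(h)| = 1.316e-03.

6.349032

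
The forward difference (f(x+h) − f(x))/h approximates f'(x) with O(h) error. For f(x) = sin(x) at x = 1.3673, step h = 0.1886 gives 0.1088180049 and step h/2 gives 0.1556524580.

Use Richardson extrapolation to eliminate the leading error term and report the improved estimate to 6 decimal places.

Leading term ∝ h^1; use weight 2 = 2^1.
2^1·A(h/2) = 0.3113049160; minus A(h) gives 0.2024869111.
R = 0.2024869111/1 = 0.2024869111
Correction |R − A(h/2)| = 4.683e-02; gap |A(h/2) − A(h)| = 4.683e-02.

0.202487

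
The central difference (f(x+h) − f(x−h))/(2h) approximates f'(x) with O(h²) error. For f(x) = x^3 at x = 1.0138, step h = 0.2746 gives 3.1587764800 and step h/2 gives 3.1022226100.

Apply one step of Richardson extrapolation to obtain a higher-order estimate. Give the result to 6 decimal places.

Method order is 2; weight 2^2 = 4.
Difference of the inputs: 3.1022226100 − 3.1587764800 = -0.0565538700
Divide by 2^2 − 1 = 3: (-0.0565538700)/3 = -0.0188512900
R = A(h/2) + (A(h/2) − A(h))/3 = 3.1022226100 − 0.0188512900 = 3.0833713200

3.083371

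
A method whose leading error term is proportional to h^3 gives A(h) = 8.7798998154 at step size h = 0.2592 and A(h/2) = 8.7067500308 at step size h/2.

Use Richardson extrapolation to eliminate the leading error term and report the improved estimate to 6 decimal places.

8.696300

The method has order 3: 2^3 = 8.
A(h/2) − A(h) = 8.7067500308 − 8.7798998154 = -0.0731497846
Correction (A(h/2) − A(h))/(8 − 1) = (-0.0731497846)/7 = -0.0104499692
R = 8.7067500308 − 0.0104499692 = 8.6963000616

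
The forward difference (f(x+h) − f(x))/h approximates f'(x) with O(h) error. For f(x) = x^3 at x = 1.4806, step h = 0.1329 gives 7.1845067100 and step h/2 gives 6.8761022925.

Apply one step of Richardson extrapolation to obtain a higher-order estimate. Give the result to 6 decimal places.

6.567698

r = 1: numerator weight 2, denominator 1.
2*6.8761022925 − 7.1845067100 = 6.5676978750
Denominator 2 − 1 = 1.
Result: 6.5676978750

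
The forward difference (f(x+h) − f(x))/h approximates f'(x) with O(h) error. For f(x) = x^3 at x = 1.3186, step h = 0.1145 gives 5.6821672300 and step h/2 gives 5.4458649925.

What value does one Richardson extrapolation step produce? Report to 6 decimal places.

Order 1 gives 2^r = 2 and 2^r − 1 = 1.
Weighted: 10.8917299850 − 5.6821672300 = 5.2095627550
Denominator 2 − 1 = 1.
Extrapolated: 5.2095627550 / 1 = 5.2095627550

5.209563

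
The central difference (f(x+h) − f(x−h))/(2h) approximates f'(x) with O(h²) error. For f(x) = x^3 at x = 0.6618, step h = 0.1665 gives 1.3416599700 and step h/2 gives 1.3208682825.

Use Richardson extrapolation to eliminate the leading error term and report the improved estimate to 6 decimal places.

1.313938

r = 2, so 2^r = 4.
4*1.3208682825 = 5.2834731300; subtract 1.3416599700 → 3.9418131600
Divide by 2^2 − 1 = 3.
(4*1.3208682825 − 1.3416599700)/(4 − 1) = 1.3139377200
Shift from A(h/2): −0.0069305625.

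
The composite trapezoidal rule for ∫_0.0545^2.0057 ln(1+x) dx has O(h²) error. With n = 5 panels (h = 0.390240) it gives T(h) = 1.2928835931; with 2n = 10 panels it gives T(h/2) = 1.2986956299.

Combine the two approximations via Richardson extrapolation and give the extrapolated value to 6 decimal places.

Error is O(h^2); halving h shrinks it by 2^2 = 4.
2^2×A(h/2) = 5.1947825196; minus A(h) gives 3.9018989265.
(4×1.2986956299 − 1.2928835931)/(4 − 1) = 1.3006329755
Correction |R − A(h/2)| = 1.937e-03; gap |A(h/2) − A(h)| = 5.812e-03.

1.300633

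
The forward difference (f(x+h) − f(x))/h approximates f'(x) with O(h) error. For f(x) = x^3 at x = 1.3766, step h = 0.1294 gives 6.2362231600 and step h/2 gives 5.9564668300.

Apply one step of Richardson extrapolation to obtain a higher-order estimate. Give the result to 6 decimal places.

5.676711

Method order is 1; weight 2^1 = 2.
Difference of the inputs: 5.9564668300 − 6.2362231600 = -0.2797563300
Correction (A(h/2) − A(h))/(2 − 1) = (-0.2797563300)/1 = -0.2797563300
R = A(h/2) + (A(h/2) − A(h))/1 = 5.9564668300 − 0.2797563300 = 5.6767105000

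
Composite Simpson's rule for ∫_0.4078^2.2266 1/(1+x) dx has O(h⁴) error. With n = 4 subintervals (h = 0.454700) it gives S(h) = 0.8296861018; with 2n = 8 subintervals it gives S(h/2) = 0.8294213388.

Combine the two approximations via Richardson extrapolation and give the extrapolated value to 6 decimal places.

0.829404

Method order is 4; weight 2^4 = 16.
16·0.8294213388 − 0.8296861018 = 12.4410553190
Denominator 16 − 1 = 15.
(16·0.8294213388 − 0.8296861018)/(16 − 1) = 0.8294036879
Correction |R − A(h/2)| = 1.765e-05; gap |A(h/2) − A(h)| = 2.648e-04.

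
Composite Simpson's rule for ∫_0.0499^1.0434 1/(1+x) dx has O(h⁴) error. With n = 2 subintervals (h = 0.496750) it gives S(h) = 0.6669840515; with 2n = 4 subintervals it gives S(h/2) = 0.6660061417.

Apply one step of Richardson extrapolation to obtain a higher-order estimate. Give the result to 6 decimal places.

0.665941

Method order is 4; weight 2^4 = 16.
16*0.6660061417 − 0.6669840515 = 9.9891142157
Divide by 2^4 − 1 = 15.
Result: 0.6659409477
Gap between inputs: 9.779e-04; correction applied: −0.0000651940.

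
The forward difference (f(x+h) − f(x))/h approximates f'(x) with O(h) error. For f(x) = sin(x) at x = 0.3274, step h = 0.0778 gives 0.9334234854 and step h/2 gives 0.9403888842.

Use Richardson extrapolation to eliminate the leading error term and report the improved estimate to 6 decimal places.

Error is O(h^1); halving h shrinks it by 2^1 = 2.
2×0.9403888842 − 0.9334234854 = 0.9473542830
Divide by 2^1 − 1 = 1.
0.9473542830 ÷ 1 = 0.9473542830
Gap between inputs: 6.965e-03; correction applied: +0.0069653988.

0.947354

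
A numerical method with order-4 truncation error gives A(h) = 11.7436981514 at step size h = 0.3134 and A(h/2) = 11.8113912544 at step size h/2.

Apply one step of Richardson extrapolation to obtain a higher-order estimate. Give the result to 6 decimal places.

11.815904

Leading term ∝ h^4; use weight 16 = 2^4.
16*11.8113912544 = 188.9822600704; subtract 11.7436981514 → 177.2385619190
R = 177.2385619190/15 = 11.8159041279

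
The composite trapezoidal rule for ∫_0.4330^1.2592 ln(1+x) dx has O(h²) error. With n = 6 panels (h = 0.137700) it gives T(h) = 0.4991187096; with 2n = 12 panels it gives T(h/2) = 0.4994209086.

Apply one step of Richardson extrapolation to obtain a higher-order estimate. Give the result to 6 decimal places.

With r = 2 the leading error scales as h^2, so the weight is 2^2 = 4.
Numerator 4*A(h/2) − A(h) = 4*0.4994209086 − 0.4991187096 = 1.4985649248
R = 1.4985649248/3 = 0.4995216416
Shift from A(h/2): +0.0001007330.

0.499522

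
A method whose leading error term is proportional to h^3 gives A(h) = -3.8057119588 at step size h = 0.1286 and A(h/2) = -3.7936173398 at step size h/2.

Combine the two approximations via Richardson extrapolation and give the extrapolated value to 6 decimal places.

-3.791890

r = 3, so 2^r = 8.
8×(-3.7936173398) − (-3.8057119588) = -26.5432267596
Denominator 8 − 1 = 7.
(-26.5432267596) ÷ 7 = -3.7918895371
Gap between inputs: 1.209e-02; correction applied: +0.0017278027.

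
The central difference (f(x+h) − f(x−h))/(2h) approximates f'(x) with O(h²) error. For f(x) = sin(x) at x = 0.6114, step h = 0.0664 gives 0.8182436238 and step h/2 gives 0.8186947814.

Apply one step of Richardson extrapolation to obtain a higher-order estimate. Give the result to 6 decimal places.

0.818845

r = 2: numerator weight 4, denominator 3.
A(h/2) − A(h) = 0.8186947814 − 0.8182436238 = 0.0004511576
Divide by 2^2 − 1 = 3: 0.0004511576/3 = 0.0001503859
R = 0.8186947814 + 0.0001503859 = 0.8188451673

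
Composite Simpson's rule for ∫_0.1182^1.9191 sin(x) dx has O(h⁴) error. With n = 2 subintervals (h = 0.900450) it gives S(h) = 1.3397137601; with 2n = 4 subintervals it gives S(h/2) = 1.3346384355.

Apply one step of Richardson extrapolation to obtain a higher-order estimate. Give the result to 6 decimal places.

The method has order 4: 2^4 = 16.
16·1.3346384355 = 21.3542149680; 21.3542149680 − 1.3397137601 = 20.0145012079
R = 20.0145012079/15 = 1.3343000805

1.334300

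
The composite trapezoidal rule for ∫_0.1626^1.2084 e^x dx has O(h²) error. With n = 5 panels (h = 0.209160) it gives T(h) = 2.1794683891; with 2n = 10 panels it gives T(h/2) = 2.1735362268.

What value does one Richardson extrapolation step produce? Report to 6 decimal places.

Order 2 gives 2^r = 4 and 2^r − 1 = 3.
Top: 4(2.1735362268) − (2.1794683891) = 6.5146765181
Divide by 2^2 − 1 = 3.
(4 × 2.1735362268 − 2.1794683891)/(4 − 1) = 2.1715588394
Shift from A(h/2): −0.0019773874.

2.171559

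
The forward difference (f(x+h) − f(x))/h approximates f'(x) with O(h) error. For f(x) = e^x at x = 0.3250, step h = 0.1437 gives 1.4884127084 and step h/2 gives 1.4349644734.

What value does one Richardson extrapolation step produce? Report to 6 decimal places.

1.381516

With r = 1 the leading error scales as h^1, so the weight is 2^1 = 2.
A(h/2) − A(h) = 1.4349644734 − 1.4884127084 = -0.0534482350
Divide by 2^1 − 1 = 1: (-0.0534482350)/1 = -0.0534482350
R = 1.4349644734 − 0.0534482350 = 1.3815162384
Shift from A(h/2): −0.0534482350.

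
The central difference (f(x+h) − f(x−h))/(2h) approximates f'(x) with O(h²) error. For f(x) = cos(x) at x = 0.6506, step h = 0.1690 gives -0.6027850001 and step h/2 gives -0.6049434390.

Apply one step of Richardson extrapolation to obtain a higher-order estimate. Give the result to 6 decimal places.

-0.605663

r = 2: numerator weight 4, denominator 3.
A(h/2) − A(h) = -0.6049434390 − (-0.6027850001) = -0.0021584389
Correction (A(h/2) − A(h))/(4 − 1) = (-0.0021584389)/3 = -0.0007194796
R = -0.6049434390 − 0.0007194796 = -0.6056629186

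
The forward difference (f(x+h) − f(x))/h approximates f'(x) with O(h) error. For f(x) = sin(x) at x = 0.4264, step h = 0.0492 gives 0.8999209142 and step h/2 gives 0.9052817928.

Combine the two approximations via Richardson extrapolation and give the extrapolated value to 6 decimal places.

0.910643

The method has order 1: 2^1 = 2.
2 × 0.9052817928 = 1.8105635856; subtract 0.8999209142 → 0.9106426714
Denominator 2 − 1 = 1.
R = 0.9106426714/1 = 0.9106426714
Gap between inputs: 5.361e-03; correction applied: +0.0053608786.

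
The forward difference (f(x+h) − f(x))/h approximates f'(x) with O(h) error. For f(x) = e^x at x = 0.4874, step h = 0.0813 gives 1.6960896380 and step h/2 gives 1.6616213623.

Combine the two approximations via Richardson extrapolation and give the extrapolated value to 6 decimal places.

1.627153

With r = 1 the leading error scales as h^1, so the weight is 2^1 = 2.
Weighted: 3.3232427246 − 1.6960896380 = 1.6271530866
(2 × 1.6616213623 − 1.6960896380)/(2 − 1) = 1.6271530866
Shift from A(h/2): −0.0344682757.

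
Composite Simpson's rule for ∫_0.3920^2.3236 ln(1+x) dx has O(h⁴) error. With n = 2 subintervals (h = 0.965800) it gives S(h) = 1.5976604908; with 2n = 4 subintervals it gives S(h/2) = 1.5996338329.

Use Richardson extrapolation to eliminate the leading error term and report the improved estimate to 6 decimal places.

r = 4, so 2^r = 16.
Weighted: 25.5941413264 − 1.5976604908 = 23.9964808356
Extrapolated: 23.9964808356 / 15 = 1.5997653890

1.599765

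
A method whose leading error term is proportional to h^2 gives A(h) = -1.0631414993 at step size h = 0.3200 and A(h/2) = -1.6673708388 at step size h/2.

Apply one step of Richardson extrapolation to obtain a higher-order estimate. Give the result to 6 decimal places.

-1.868781

Leading term ∝ h^2; use weight 4 = 2^2.
Numerator 4·A(h/2) − A(h) = 4·(-1.6673708388) − (-1.0631414993) = -5.6063418559
Denominator 4 − 1 = 3.
(-5.6063418559) ÷ 3 = -1.8687806186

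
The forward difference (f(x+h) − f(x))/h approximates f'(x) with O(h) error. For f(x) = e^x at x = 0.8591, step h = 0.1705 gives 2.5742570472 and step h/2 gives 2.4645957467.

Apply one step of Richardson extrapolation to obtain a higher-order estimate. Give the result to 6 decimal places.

With r = 1 the leading error scales as h^1, so the weight is 2^1 = 2.
A(h/2) − A(h) = 2.4645957467 − 2.5742570472 = -0.1096613005
Divide by 2^1 − 1 = 1: (-0.1096613005)/1 = -0.1096613005
R = A(h/2) + (A(h/2) − A(h))/1 = 2.4645957467 − 0.1096613005 = 2.3549344462
Gap between inputs: 1.097e-01; correction applied: −0.1096613005.

2.354934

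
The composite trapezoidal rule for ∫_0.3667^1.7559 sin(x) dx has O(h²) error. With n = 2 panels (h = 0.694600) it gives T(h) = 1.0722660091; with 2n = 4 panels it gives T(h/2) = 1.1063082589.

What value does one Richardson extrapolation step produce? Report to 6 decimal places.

1.117656

Leading term ∝ h^2; use weight 4 = 2^2.
A(h/2) − A(h) = 1.1063082589 − 1.0722660091 = 0.0340422498
Correction (A(h/2) − A(h))/(4 − 1) = 0.0340422498/3 = 0.0113474166
R = A(h/2) + (A(h/2) − A(h))/3 = 1.1063082589 + 0.0113474166 = 1.1176556755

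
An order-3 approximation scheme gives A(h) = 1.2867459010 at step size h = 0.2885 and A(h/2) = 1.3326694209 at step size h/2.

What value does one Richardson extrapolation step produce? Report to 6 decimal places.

1.339230

r = 3, so 2^r = 8.
8 × 1.3326694209 = 10.6613553672; 10.6613553672 − 1.2867459010 = 9.3746094662
Extrapolated: 9.3746094662 / 7 = 1.3392299237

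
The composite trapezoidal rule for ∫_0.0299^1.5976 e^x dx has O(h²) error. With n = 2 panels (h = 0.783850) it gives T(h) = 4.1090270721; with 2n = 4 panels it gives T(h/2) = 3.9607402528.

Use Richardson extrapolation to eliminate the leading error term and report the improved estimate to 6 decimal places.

3.911311

Leading term ∝ h^2; use weight 4 = 2^2.
2^2·A(h/2) = 15.8429610112; minus A(h) gives 11.7339339391.
R = 11.7339339391/3 = 3.9113113130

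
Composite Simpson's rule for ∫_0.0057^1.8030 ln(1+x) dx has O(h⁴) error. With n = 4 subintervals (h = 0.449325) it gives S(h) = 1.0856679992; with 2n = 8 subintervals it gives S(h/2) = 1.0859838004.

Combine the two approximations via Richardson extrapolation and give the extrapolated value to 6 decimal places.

Order 4 gives 2^r = 16 and 2^r − 1 = 15.
16·1.0859838004 = 17.3757408064; 17.3757408064 − 1.0856679992 = 16.2900728072
Denominator 16 − 1 = 15.
Result: 1.0860048538
Correction |R − A(h/2)| = 2.105e-05; gap |A(h/2) − A(h)| = 3.158e-04.

1.086005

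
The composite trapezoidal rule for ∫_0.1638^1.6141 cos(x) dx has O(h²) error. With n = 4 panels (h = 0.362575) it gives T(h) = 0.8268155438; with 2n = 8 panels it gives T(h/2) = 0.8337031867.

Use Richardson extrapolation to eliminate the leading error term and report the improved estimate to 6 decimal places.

r = 2: numerator weight 4, denominator 3.
Numerator 4·A(h/2) − A(h) = 4·0.8337031867 − 0.8268155438 = 2.5079972030
Divide by 2^2 − 1 = 3.
Extrapolated: 2.5079972030 / 3 = 0.8359990677
Shift from A(h/2): +0.0022958810.

0.835999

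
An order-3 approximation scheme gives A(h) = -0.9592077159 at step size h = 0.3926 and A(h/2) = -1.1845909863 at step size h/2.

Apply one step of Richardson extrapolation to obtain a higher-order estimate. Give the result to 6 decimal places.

-1.216789

r = 3, so 2^r = 8.
Top: 8(-1.1845909863) − (-0.9592077159) = -8.5175201745
(8 × (-1.1845909863) − (-0.9592077159))/(8 − 1) = -1.2167885964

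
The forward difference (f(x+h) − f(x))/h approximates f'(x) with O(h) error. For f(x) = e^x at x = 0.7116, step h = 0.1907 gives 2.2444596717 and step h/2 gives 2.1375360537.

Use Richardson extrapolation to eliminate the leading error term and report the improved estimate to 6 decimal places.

2.030612

r = 1: numerator weight 2, denominator 1.
Difference of the inputs: 2.1375360537 − 2.2444596717 = -0.1069236180
Divide by 2^1 − 1 = 1: (-0.1069236180)/1 = -0.1069236180
R = A(h/2) + (A(h/2) − A(h))/1 = 2.1375360537 − 0.1069236180 = 2.0306124357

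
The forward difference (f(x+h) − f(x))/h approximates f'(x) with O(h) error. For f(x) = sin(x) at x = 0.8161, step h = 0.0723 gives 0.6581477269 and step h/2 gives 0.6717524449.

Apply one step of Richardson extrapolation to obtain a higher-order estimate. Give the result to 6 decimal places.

0.685357

With r = 1 the leading error scales as h^1, so the weight is 2^1 = 2.
Weighted: 1.3435048898 − 0.6581477269 = 0.6853571629
Denominator 2 − 1 = 1.
Extrapolated: 0.6853571629 / 1 = 0.6853571629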